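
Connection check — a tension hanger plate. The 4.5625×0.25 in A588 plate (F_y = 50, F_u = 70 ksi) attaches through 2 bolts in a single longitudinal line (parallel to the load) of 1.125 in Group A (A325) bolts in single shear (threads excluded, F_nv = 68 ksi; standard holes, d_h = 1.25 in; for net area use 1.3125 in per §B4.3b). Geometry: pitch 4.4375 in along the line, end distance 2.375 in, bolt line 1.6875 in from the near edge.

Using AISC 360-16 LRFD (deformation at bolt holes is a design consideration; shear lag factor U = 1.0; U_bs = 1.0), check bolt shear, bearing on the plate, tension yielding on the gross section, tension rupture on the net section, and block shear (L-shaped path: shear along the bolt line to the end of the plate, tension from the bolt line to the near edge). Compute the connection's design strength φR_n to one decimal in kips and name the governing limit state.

Bolt shear: A_b = π(1.125)²/4 = 0.99402 in². φR_n = 0.75 × 68 × 0.99402 × 2 × 1 = 101.4 kips.
Bearing (0.25 in plate, F_u = 70 ksi): end bolts L_c = 2.375 − 1.25/2 = 1.75, R_n = min(1.2×1.75×0.25×70, 2.4×1.125×0.25×70) = 36.75 kips/bolt; interior L_c = 4.4375 − 1.25 = 3.1875, R_n = 47.25 kips/bolt. φR_n = 0.75 × (1×36.75 + 1×47.25) = 63.0 kips.
Tension yield (gross): A_g = 4.5625×0.25 = 1.1406 in². φR_n = 0.90 × 50 × 1.1406 = 51.3 kips.
Tension rupture (net): A_n = (4.5625 − 1×1.3125)×0.25 = 0.8125 in² (U = 1.0, A_e = A_n). φR_n = 0.75 × 70 × 0.8125 = 42.7 kips.
Block shear: shear path 1×[2.375+1×4.4375] = 1×6.8125 in, A_gv = 1.7031, A_nv = 1×(6.8125 − 1.5×1.3125)×0.25 = 1.2109 in²; tension to near edge: (1.6875 − 0.5×1.3125)×0.25 = 0.25781 in². R_n = min(0.6×70×1.2109, 0.6×50×1.7031) + 1.0×70×0.25781 = min(50.858, 51.093) + 18.047 = 68.905 kips. φR_n = 0.75 × 68.905 = 51.7 kips.
Governing: min(101.4, 63.0, 51.3, 42.7, 51.7) = 42.7 kips → net-section rupture.

42.7 kips (net-section rupture governs)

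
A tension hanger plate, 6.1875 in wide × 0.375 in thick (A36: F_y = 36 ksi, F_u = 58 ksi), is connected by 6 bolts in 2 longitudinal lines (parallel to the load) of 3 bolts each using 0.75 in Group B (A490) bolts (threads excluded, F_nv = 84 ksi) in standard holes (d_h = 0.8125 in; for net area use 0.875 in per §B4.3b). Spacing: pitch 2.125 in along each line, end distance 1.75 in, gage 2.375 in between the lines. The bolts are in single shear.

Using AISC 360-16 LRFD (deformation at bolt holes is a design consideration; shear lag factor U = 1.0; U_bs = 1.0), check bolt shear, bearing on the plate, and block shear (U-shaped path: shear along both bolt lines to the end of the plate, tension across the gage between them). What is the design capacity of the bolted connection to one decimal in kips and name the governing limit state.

Bolt shear: A_b = π(0.75)²/4 = 0.44179 in². φR_n = 0.75 × 84 × 0.44179 × 6 × 1 = 167.0 kips.
Bearing (0.375 in plate, F_u = 58 ksi): end bolts L_c = 1.75 − 0.8125/2 = 1.34375, R_n = min(1.2×1.34375×0.375×58, 2.4×0.75×0.375×58) = 35.072 kips/bolt; interior L_c = 2.125 − 0.8125 = 1.3125, R_n = 34.256 kips/bolt. φR_n = 0.75 × (2×35.072 + 4×34.256) = 155.4 kips.
Block shear: shear path 2×[1.75+2×2.125] = 2×6 in, A_gv = 4.5, A_nv = 2×(6 − 2.5×0.875)×0.375 = 2.8594 in²; tension across gage: (2.375 − 1×0.875)×0.375 = 0.5625 in². R_n = min(0.6×58×2.8594, 0.6×36×4.5) + 1.0×58×0.5625 = min(99.507, 97.2) + 32.625 = 129.83 kips. φR_n = 0.75 × 129.83 = 97.4 kips.
Governing: min(167.0, 155.4, 97.4) = 97.4 kips → block shear.

97.4 kips (block shear governs)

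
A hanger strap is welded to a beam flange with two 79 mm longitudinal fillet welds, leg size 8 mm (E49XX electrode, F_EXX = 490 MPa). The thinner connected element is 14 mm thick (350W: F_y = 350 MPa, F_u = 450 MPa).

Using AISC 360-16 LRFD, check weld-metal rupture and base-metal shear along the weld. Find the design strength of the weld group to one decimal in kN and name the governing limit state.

Weld metal: throat = 0.707×8 = 5.656 mm, L = 2×79 = 158 mm. φR_n = 0.75 × 0.6 × 490 × 5.656 × 158 = 197.0 kN.
Base metal shear (14 mm plate): yield φR_n = 1.0×0.6×350×14×158 = 464.5 kN; rupture φR_n = 0.75×0.6×450×14×158 = 447.9 kN; take 447.9 kN (rupture).
Governing: min(197.0, 447.9) = 197.0 kN → weld metal.

197.0 kN (weld metal governs)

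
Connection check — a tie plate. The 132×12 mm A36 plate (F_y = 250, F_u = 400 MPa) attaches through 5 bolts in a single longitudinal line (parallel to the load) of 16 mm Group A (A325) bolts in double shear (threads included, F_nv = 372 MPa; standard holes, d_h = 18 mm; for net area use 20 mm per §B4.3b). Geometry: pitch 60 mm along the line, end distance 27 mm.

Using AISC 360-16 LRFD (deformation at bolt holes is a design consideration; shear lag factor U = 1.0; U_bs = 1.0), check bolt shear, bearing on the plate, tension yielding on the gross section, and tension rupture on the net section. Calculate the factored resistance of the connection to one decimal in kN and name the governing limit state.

356.4 kN (gross-section yield governs)

Bolt shear: A_b = π(16)²/4 = 201.06 mm². φR_n = 0.75 × 372 × 201.06 × 5 × 2 = 561.0 kN.
Bearing (12 mm plate, F_u = 400 MPa): end bolts L_c = 27 − 18/2 = 18, R_n = min(1.2×18×12×400, 2.4×16×12×400) = 103.68 kN/bolt; interior L_c = 60 − 18 = 42, R_n = 184.32 kN/bolt. φR_n = 0.75 × (1×103.68 + 4×184.32) = 630.7 kN.
Tension yield (gross): A_g = 132×12 = 1584 mm². φR_n = 0.90 × 250 × 1584 = 356.4 kN.
Tension rupture (net): A_n = (132 − 1×20)×12 = 1344 mm² (U = 1.0, A_e = A_n). φR_n = 0.75 × 400 × 1344 = 403.2 kN.
Governing: min(561.0, 630.7, 356.4, 403.2) = 356.4 kN → gross-section yield.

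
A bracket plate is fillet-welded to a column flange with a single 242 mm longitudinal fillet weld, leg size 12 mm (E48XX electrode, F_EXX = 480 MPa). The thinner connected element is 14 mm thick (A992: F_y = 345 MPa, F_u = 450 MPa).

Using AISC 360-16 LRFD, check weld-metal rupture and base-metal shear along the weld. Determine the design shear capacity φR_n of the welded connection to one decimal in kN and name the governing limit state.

443.5 kN (weld metal governs)

Weld metal: throat = 0.707×12 = 8.484 mm, L = 242 mm. φR_n = 0.75 × 0.6 × 480 × 8.484 × 242 = 443.5 kN.
Base metal shear (14 mm plate): yield φR_n = 1.0×0.6×345×14×242 = 701.3 kN; rupture φR_n = 0.75×0.6×450×14×242 = 686.1 kN; take 686.1 kN (rupture).
Governing: min(443.5, 686.1) = 443.5 kN → weld metal.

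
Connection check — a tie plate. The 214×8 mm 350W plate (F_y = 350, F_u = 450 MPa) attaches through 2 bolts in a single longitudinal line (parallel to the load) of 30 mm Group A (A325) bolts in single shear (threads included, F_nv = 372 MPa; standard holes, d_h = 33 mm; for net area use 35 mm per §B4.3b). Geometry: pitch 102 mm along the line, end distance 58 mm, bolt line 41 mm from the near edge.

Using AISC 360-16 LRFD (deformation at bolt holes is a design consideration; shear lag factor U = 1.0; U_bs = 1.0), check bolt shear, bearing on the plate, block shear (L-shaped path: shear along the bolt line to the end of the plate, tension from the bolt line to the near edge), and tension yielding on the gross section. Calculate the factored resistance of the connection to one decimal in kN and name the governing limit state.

237.6 kN (block shear governs)

Bolt shear: A_b = π(30)²/4 = 706.86 mm². φR_n = 0.75 × 372 × 706.86 × 2 × 1 = 394.4 kN.
Bearing (8 mm plate, F_u = 450 MPa): end bolts L_c = 58 − 33/2 = 41.5, R_n = min(1.2×41.5×8×450, 2.4×30×8×450) = 179.28 kN/bolt; interior L_c = 102 − 33 = 69, R_n = 259.2 kN/bolt. φR_n = 0.75 × (1×179.28 + 1×259.2) = 328.9 kN.
Block shear: shear path 1×[58+1×102] = 1×160 mm, A_gv = 1280, A_nv = 1×(160 − 1.5×35)×8 = 860 mm²; tension to near edge: (41 − 0.5×35)×8 = 188 mm². R_n = min(0.6×450×860, 0.6×350×1280) + 1.0×450×188 = min(232.2, 268.8) + 84.6 = 316.8 kN. φR_n = 0.75 × 316.8 = 237.6 kN.
Tension yield (gross): A_g = 214×8 = 1712 mm². φR_n = 0.90 × 350 × 1712 = 539.3 kN.
Governing: min(394.4, 328.9, 237.6, 539.3) = 237.6 kN → block shear.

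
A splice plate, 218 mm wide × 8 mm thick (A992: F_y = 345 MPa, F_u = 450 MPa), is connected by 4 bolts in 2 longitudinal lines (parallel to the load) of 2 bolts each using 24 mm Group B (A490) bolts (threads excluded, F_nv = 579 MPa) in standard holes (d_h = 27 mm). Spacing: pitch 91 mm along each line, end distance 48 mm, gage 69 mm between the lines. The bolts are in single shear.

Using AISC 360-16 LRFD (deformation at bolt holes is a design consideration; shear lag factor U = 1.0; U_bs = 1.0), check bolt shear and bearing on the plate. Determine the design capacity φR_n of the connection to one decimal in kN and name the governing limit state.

534.6 kN (bearing governs)

Bolt shear: A_b = π(24)²/4 = 452.39 mm². φR_n = 0.75 × 579 × 452.39 × 4 × 1 = 785.8 kN.
Bearing (8 mm plate, F_u = 450 MPa): end bolts L_c = 48 − 27/2 = 34.5, R_n = min(1.2×34.5×8×450, 2.4×24×8×450) = 149.04 kN/bolt; interior L_c = 91 − 27 = 64, R_n = 207.36 kN/bolt. φR_n = 0.75 × (2×149.04 + 2×207.36) = 534.6 kN.
Governing: min(785.8, 534.6) = 534.6 kN → bearing.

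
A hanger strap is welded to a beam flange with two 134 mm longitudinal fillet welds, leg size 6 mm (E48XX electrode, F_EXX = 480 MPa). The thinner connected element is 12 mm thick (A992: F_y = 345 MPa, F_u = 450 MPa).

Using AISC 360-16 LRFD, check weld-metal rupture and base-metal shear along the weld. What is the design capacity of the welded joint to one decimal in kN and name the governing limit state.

245.6 kN (weld metal governs)

Weld metal: throat = 0.707×6 = 4.242 mm, L = 2×134 = 268 mm. φR_n = 0.75 × 0.6 × 480 × 4.242 × 268 = 245.6 kN.
Base metal shear (12 mm plate): yield φR_n = 1.0×0.6×345×12×268 = 665.7 kN; rupture φR_n = 0.75×0.6×450×12×268 = 651.2 kN; take 651.2 kN (rupture).
Governing: min(245.6, 651.2) = 245.6 kN → weld metal.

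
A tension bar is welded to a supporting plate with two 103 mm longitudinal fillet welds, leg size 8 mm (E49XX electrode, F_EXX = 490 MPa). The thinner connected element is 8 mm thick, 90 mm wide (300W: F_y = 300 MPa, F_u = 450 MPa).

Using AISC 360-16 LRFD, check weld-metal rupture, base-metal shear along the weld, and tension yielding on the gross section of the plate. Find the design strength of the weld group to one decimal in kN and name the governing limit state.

Weld metal: throat = 0.707×8 = 5.656 mm, L = 2×103 = 206 mm. φR_n = 0.75 × 0.6 × 490 × 5.656 × 206 = 256.9 kN.
Base metal shear (8 mm plate): yield φR_n = 1.0×0.6×300×8×206 = 296.6 kN; rupture φR_n = 0.75×0.6×450×8×206 = 333.7 kN; take 296.6 kN (yield).
Tension yield (gross): A_g = 90×8 = 720 mm². φR_n = 0.90 × 300 × 720 = 194.4 kN.
Governing: min(256.9, 296.6, 194.4) = 194.4 kN → gross-section yield.

194.4 kN (gross-section yield governs)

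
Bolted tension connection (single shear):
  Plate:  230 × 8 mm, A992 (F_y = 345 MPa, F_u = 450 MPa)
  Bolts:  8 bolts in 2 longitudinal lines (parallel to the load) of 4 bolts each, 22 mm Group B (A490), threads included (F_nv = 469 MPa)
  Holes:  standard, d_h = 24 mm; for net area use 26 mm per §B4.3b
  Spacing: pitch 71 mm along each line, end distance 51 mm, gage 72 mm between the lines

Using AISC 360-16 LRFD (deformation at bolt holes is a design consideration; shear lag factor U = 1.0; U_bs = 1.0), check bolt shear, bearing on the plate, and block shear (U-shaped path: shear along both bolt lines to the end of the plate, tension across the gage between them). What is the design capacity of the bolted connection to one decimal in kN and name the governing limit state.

Bolt shear: A_b = π(22)²/4 = 380.13 mm². φR_n = 0.75 × 469 × 380.13 × 8 × 1 = 1069.7 kN.
Bearing (8 mm plate, F_u = 450 MPa): end bolts L_c = 51 − 24/2 = 39, R_n = min(1.2×39×8×450, 2.4×22×8×450) = 168.48 kN/bolt; interior L_c = 71 − 24 = 47, R_n = 190.08 kN/bolt. φR_n = 0.75 × (2×168.48 + 6×190.08) = 1108.1 kN.
Block shear: shear path 2×[51+3×71] = 2×264 mm, A_gv = 4224, A_nv = 2×(264 − 3.5×26)×8 = 2768 mm²; tension across gage: (72 − 1×26)×8 = 368 mm². R_n = min(0.6×450×2768, 0.6×345×4224) + 1.0×450×368 = min(747.36, 874.37) + 165.6 = 912.96 kN. φR_n = 0.75 × 912.96 = 684.7 kN.
Governing: min(1069.7, 1108.1, 684.7) = 684.7 kN → block shear.

684.7 kN (block shear governs)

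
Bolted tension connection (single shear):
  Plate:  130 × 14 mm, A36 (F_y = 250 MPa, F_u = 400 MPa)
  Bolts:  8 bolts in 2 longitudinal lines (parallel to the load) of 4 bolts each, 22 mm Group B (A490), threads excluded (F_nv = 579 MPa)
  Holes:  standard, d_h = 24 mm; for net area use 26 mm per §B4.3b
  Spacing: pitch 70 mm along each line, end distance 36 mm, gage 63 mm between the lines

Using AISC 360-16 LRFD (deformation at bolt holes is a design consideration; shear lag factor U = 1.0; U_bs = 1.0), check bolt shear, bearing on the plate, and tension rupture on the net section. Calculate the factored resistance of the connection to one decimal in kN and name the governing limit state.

327.6 kN (net-section rupture governs)

Bolt shear: A_b = π(22)²/4 = 380.13 mm². φR_n = 0.75 × 579 × 380.13 × 8 × 1 = 1320.6 kN.
Bearing (14 mm plate, F_u = 400 MPa): end bolts L_c = 36 − 24/2 = 24, R_n = min(1.2×24×14×400, 2.4×22×14×400) = 161.28 kN/bolt; interior L_c = 70 − 24 = 46, R_n = 295.68 kN/bolt. φR_n = 0.75 × (2×161.28 + 6×295.68) = 1572.5 kN.
Tension rupture (net): A_n = (130 − 2×26)×14 = 1092 mm² (U = 1.0, A_e = A_n). φR_n = 0.75 × 400 × 1092 = 327.6 kN.
Governing: min(1320.6, 1572.5, 327.6) = 327.6 kN → net-section rupture.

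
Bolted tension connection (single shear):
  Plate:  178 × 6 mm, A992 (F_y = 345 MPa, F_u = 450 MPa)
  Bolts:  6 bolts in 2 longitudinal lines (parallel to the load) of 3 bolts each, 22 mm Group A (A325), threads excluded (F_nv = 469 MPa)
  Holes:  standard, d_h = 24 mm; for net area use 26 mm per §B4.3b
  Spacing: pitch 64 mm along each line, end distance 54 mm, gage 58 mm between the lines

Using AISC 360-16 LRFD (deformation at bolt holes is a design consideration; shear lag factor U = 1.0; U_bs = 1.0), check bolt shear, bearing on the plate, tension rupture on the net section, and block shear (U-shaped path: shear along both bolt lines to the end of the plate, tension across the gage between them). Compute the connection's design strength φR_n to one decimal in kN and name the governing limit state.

Bolt shear: A_b = π(22)²/4 = 380.13 mm². φR_n = 0.75 × 469 × 380.13 × 6 × 1 = 802.3 kN.
Bearing (6 mm plate, F_u = 450 MPa): end bolts L_c = 54 − 24/2 = 42, R_n = min(1.2×42×6×450, 2.4×22×6×450) = 136.08 kN/bolt; interior L_c = 64 − 24 = 40, R_n = 129.6 kN/bolt. φR_n = 0.75 × (2×136.08 + 4×129.6) = 592.9 kN.
Tension rupture (net): A_n = (178 − 2×26)×6 = 756 mm² (U = 1.0, A_e = A_n). φR_n = 0.75 × 450 × 756 = 255.2 kN.
Block shear: shear path 2×[54+2×64] = 2×182 mm, A_gv = 2184, A_nv = 2×(182 − 2.5×26)×6 = 1404 mm²; tension across gage: (58 − 1×26)×6 = 192 mm². R_n = min(0.6×450×1404, 0.6×345×2184) + 1.0×450×192 = min(379.08, 452.09) + 86.4 = 465.48 kN. φR_n = 0.75 × 465.48 = 349.1 kN.
Governing: min(802.3, 592.9, 255.2, 349.1) = 255.2 kN → net-section rupture.

255.2 kN (net-section rupture governs)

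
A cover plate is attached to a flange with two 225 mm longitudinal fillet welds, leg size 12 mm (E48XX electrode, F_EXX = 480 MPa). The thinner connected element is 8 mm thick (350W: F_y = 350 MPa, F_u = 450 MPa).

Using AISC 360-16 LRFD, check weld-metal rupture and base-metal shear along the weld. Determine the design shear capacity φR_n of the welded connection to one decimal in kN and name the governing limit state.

Weld metal: throat = 0.707×12 = 8.484 mm, L = 2×225 = 450 mm. φR_n = 0.75 × 0.6 × 480 × 8.484 × 450 = 824.6 kN.
Base metal shear (8 mm plate): yield φR_n = 1.0×0.6×350×8×450 = 756.0 kN; rupture φR_n = 0.75×0.6×450×8×450 = 729.0 kN; take 729.0 kN (rupture).
Governing: min(824.6, 729.0) = 729.0 kN → base-metal shear.

729.0 kN (base-metal shear governs)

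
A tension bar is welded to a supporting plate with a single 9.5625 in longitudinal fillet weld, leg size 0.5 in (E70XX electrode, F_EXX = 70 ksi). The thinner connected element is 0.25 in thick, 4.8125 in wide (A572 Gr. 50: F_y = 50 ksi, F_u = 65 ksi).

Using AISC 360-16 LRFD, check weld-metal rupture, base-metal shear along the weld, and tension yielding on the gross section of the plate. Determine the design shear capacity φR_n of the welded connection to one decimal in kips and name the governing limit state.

Weld metal: throat = 0.707×0.5 = 0.3535 in, L = 9.5625 in. φR_n = 0.75 × 0.6 × 70 × 0.3535 × 9.5625 = 106.5 kips.
Base metal shear (0.25 in plate): yield φR_n = 1.0×0.6×50×0.25×9.5625 = 71.7 kips; rupture φR_n = 0.75×0.6×65×0.25×9.5625 = 69.9 kips; take 69.9 kips (rupture).
Tension yield (gross): A_g = 4.8125×0.25 = 1.2031 in². φR_n = 0.90 × 50 × 1.2031 = 54.1 kips.
Governing: min(106.5, 69.9, 54.1) = 54.1 kips → gross-section yield.

54.1 kips (gross-section yield governs)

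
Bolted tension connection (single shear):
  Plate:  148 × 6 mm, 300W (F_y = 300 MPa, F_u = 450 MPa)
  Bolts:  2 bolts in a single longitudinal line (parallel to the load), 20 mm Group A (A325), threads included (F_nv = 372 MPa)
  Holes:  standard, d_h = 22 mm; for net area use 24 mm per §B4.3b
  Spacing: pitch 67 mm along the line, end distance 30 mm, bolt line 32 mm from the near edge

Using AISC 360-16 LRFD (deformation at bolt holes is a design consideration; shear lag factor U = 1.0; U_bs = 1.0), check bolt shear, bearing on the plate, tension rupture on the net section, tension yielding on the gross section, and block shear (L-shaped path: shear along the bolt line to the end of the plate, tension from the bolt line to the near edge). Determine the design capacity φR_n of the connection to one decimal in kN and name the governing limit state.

114.6 kN (block shear governs)

Bolt shear: A_b = π(20)²/4 = 314.16 mm². φR_n = 0.75 × 372 × 314.16 × 2 × 1 = 175.3 kN.
Bearing (6 mm plate, F_u = 450 MPa): end bolts L_c = 30 − 22/2 = 19, R_n = min(1.2×19×6×450, 2.4×20×6×450) = 61.56 kN/bolt; interior L_c = 67 − 22 = 45, R_n = 129.6 kN/bolt. φR_n = 0.75 × (1×61.56 + 1×129.6) = 143.4 kN.
Tension rupture (net): A_n = (148 − 1×24)×6 = 744 mm² (U = 1.0, A_e = A_n). φR_n = 0.75 × 450 × 744 = 251.1 kN.
Tension yield (gross): A_g = 148×6 = 888 mm². φR_n = 0.90 × 300 × 888 = 239.8 kN.
Block shear: shear path 1×[30+1×67] = 1×97 mm, A_gv = 582, A_nv = 1×(97 − 1.5×24)×6 = 366 mm²; tension to near edge: (32 − 0.5×24)×6 = 120 mm². R_n = min(0.6×450×366, 0.6×300×582) + 1.0×450×120 = min(98.82, 104.76) + 54 = 152.82 kN. φR_n = 0.75 × 152.82 = 114.6 kN.
Governing: min(175.3, 143.4, 251.1, 239.8, 114.6) = 114.6 kN → block shear.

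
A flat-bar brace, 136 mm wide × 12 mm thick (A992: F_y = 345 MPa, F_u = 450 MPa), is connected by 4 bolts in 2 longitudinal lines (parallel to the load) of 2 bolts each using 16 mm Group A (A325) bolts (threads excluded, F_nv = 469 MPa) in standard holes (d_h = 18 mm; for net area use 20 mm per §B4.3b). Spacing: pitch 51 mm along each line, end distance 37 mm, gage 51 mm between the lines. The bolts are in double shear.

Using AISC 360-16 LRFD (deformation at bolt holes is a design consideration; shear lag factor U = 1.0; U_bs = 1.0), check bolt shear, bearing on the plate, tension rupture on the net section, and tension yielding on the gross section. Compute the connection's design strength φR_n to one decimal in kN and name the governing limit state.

Bolt shear: A_b = π(16)²/4 = 201.06 mm². φR_n = 0.75 × 469 × 201.06 × 4 × 2 = 565.8 kN.
Bearing (12 mm plate, F_u = 450 MPa): end bolts L_c = 37 − 18/2 = 28, R_n = min(1.2×28×12×450, 2.4×16×12×450) = 181.44 kN/bolt; interior L_c = 51 − 18 = 33, R_n = 207.36 kN/bolt. φR_n = 0.75 × (2×181.44 + 2×207.36) = 583.2 kN.
Tension rupture (net): A_n = (136 − 2×20)×12 = 1152 mm² (U = 1.0, A_e = A_n). φR_n = 0.75 × 450 × 1152 = 388.8 kN.
Tension yield (gross): A_g = 136×12 = 1632 mm². φR_n = 0.90 × 345 × 1632 = 506.7 kN.
Governing: min(565.8, 583.2, 388.8, 506.7) = 388.8 kN → net-section rupture.

388.8 kN (net-section rupture governs)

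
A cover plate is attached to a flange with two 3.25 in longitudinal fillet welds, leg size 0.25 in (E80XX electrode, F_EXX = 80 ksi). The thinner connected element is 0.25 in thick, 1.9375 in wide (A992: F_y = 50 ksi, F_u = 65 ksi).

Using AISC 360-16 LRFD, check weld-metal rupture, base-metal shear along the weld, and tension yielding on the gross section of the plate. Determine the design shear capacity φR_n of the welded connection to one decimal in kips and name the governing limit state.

Weld metal: throat = 0.707×0.25 = 0.17675 in, L = 2×3.25 = 6.5 in. φR_n = 0.75 × 0.6 × 80 × 0.17675 × 6.5 = 41.4 kips.
Base metal shear (0.25 in plate): yield φR_n = 1.0×0.6×50×0.25×6.5 = 48.8 kips; rupture φR_n = 0.75×0.6×65×0.25×6.5 = 47.5 kips; take 47.5 kips (rupture).
Tension yield (gross): A_g = 1.9375×0.25 = 0.48438 in². φR_n = 0.90 × 50 × 0.48438 = 21.8 kips.
Governing: min(41.4, 47.5, 21.8) = 21.8 kips → gross-section yield.

21.8 kips (gross-section yield governs)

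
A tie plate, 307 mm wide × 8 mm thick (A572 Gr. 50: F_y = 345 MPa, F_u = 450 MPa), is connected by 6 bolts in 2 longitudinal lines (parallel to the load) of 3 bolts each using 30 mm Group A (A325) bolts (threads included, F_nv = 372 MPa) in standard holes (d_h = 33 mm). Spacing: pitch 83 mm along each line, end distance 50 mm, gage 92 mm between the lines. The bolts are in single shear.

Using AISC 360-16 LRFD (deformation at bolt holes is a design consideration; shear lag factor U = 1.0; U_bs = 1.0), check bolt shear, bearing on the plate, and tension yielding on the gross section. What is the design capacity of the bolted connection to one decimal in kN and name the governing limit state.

762.6 kN (gross-section yield governs)

Bolt shear: A_b = π(30)²/4 = 706.86 mm². φR_n = 0.75 × 372 × 706.86 × 6 × 1 = 1183.3 kN.
Bearing (8 mm plate, F_u = 450 MPa): end bolts L_c = 50 − 33/2 = 33.5, R_n = min(1.2×33.5×8×450, 2.4×30×8×450) = 144.72 kN/bolt; interior L_c = 83 − 33 = 50, R_n = 216 kN/bolt. φR_n = 0.75 × (2×144.72 + 4×216) = 865.1 kN.
Tension yield (gross): A_g = 307×8 = 2456 mm². φR_n = 0.90 × 345 × 2456 = 762.6 kN.
Governing: min(1183.3, 865.1, 762.6) = 762.6 kN → gross-section yield.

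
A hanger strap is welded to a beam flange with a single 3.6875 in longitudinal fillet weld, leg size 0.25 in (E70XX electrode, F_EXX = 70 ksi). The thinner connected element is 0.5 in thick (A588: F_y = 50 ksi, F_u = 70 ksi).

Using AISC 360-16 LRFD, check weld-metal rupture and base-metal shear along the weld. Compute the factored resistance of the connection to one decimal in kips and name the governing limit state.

Weld metal: throat = 0.707×0.25 = 0.17675 in, L = 3.6875 in. φR_n = 0.75 × 0.6 × 70 × 0.17675 × 3.6875 = 20.5 kips.
Base metal shear (0.5 in plate): yield φR_n = 1.0×0.6×50×0.5×3.6875 = 55.3 kips; rupture φR_n = 0.75×0.6×70×0.5×3.6875 = 58.1 kips; take 55.3 kips (yield).
Governing: min(20.5, 55.3) = 20.5 kips → weld metal.

20.5 kips (weld metal governs)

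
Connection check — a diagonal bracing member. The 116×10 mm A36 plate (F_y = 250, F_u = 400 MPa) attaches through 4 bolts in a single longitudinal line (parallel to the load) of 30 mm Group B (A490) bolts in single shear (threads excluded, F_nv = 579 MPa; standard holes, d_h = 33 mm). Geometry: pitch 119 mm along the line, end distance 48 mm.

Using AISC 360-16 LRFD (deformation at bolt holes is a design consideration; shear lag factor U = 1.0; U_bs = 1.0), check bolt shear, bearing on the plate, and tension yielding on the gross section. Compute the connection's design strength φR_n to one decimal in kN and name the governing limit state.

Bolt shear: A_b = π(30)²/4 = 706.86 mm². φR_n = 0.75 × 579 × 706.86 × 4 × 1 = 1227.8 kN.
Bearing (10 mm plate, F_u = 400 MPa): end bolts L_c = 48 − 33/2 = 31.5, R_n = min(1.2×31.5×10×400, 2.4×30×10×400) = 151.2 kN/bolt; interior L_c = 119 − 33 = 86, R_n = 288 kN/bolt. φR_n = 0.75 × (1×151.2 + 3×288) = 761.4 kN.
Tension yield (gross): A_g = 116×10 = 1160 mm². φR_n = 0.90 × 250 × 1160 = 261.0 kN.
Governing: min(1227.8, 761.4, 261.0) = 261.0 kN → gross-section yield.

261.0 kN (gross-section yield governs)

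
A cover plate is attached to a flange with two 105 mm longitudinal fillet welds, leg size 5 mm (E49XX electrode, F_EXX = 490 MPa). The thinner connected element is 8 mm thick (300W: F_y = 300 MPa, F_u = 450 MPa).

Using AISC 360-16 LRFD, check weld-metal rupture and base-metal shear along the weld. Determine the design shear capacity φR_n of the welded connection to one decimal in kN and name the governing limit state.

Weld metal: throat = 0.707×5 = 3.535 mm, L = 2×105 = 210 mm. φR_n = 0.75 × 0.6 × 490 × 3.535 × 210 = 163.7 kN.
Base metal shear (8 mm plate): yield φR_n = 1.0×0.6×300×8×210 = 302.4 kN; rupture φR_n = 0.75×0.6×450×8×210 = 340.2 kN; take 302.4 kN (yield).
Governing: min(163.7, 302.4) = 163.7 kN → weld metal.

163.7 kN (weld metal governs)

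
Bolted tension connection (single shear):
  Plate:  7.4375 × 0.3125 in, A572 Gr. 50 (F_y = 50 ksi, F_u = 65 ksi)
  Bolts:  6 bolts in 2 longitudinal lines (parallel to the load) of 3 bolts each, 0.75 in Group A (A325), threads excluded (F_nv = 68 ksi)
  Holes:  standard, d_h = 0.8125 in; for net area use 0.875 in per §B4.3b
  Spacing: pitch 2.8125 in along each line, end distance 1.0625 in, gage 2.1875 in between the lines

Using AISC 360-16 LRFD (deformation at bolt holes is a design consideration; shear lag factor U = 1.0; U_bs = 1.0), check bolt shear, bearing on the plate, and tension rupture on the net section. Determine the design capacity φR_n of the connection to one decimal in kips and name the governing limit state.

86.6 kips (net-section rupture governs)

Bolt shear: A_b = π(0.75)²/4 = 0.44179 in². φR_n = 0.75 × 68 × 0.44179 × 6 × 1 = 135.2 kips.
Bearing (0.3125 in plate, F_u = 65 ksi): end bolts L_c = 1.0625 − 0.8125/2 = 0.65625, R_n = min(1.2×0.65625×0.3125×65, 2.4×0.75×0.3125×65) = 15.996 kips/bolt; interior L_c = 2.8125 − 0.8125 = 2, R_n = 36.563 kips/bolt. φR_n = 0.75 × (2×15.996 + 4×36.563) = 133.7 kips.
Tension rupture (net): A_n = (7.4375 − 2×0.875)×0.3125 = 1.7773 in² (U = 1.0, A_e = A_n). φR_n = 0.75 × 65 × 1.7773 = 86.6 kips.
Governing: min(135.2, 133.7, 86.6) = 86.6 kips → net-section rupture.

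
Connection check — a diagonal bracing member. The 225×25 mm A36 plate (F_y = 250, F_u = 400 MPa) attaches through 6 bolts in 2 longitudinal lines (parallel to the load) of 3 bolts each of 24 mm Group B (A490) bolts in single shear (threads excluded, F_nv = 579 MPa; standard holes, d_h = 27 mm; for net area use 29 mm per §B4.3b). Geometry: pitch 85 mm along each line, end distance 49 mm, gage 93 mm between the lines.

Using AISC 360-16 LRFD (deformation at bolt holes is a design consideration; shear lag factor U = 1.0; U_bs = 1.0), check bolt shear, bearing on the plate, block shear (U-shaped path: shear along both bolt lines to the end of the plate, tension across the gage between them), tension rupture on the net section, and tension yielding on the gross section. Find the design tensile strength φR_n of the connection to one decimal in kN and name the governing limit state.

1178.7 kN (bolt shear governs)

Bolt shear: A_b = π(24)²/4 = 452.39 mm². φR_n = 0.75 × 579 × 452.39 × 6 × 1 = 1178.7 kN.
Bearing (25 mm plate, F_u = 400 MPa): end bolts L_c = 49 − 27/2 = 35.5, R_n = min(1.2×35.5×25×400, 2.4×24×25×400) = 426 kN/bolt; interior L_c = 85 − 27 = 58, R_n = 576 kN/bolt. φR_n = 0.75 × (2×426 + 4×576) = 2367.0 kN.
Block shear: shear path 2×[49+2×85] = 2×219 mm, A_gv = 10950, A_nv = 2×(219 − 2.5×29)×25 = 7325 mm²; tension across gage: (93 − 1×29)×25 = 1600 mm². R_n = min(0.6×400×7325, 0.6×250×10950) + 1.0×400×1600 = min(1758, 1642.5) + 640 = 2282.5 kN. φR_n = 0.75 × 2282.5 = 1711.9 kN.
Tension rupture (net): A_n = (225 − 2×29)×25 = 4175 mm² (U = 1.0, A_e = A_n). φR_n = 0.75 × 400 × 4175 = 1252.5 kN.
Tension yield (gross): A_g = 225×25 = 5625 mm². φR_n = 0.90 × 250 × 5625 = 1265.6 kN.
Governing: min(1178.7, 2367.0, 1711.9, 1252.5, 1265.6) = 1178.7 kN → bolt shear.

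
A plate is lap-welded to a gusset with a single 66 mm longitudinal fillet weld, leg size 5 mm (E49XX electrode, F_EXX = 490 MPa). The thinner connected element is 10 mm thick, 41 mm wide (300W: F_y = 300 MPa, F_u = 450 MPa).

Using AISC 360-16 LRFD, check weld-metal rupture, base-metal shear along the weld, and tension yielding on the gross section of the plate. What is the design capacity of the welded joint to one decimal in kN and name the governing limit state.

Weld metal: throat = 0.707×5 = 3.535 mm, L = 66 mm. φR_n = 0.75 × 0.6 × 490 × 3.535 × 66 = 51.4 kN.
Base metal shear (10 mm plate): yield φR_n = 1.0×0.6×300×10×66 = 118.8 kN; rupture φR_n = 0.75×0.6×450×10×66 = 133.7 kN; take 118.8 kN (yield).
Tension yield (gross): A_g = 41×10 = 410 mm². φR_n = 0.90 × 300 × 410 = 110.7 kN.
Governing: min(51.4, 118.8, 110.7) = 51.4 kN → weld metal.

51.4 kN (weld metal governs)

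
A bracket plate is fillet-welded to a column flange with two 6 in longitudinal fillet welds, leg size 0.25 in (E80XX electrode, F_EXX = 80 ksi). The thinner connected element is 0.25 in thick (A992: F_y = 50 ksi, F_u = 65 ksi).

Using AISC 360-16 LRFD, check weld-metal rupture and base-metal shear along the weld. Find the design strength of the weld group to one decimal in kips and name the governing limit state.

76.4 kips (weld metal governs)

Weld metal: throat = 0.707×0.25 = 0.17675 in, L = 2×6 = 12 in. φR_n = 0.75 × 0.6 × 80 × 0.17675 × 12 = 76.4 kips.
Base metal shear (0.25 in plate): yield φR_n = 1.0×0.6×50×0.25×12 = 90.0 kips; rupture φR_n = 0.75×0.6×65×0.25×12 = 87.8 kips; take 87.8 kips (rupture).
Governing: min(76.4, 87.8) = 76.4 kips → weld metal.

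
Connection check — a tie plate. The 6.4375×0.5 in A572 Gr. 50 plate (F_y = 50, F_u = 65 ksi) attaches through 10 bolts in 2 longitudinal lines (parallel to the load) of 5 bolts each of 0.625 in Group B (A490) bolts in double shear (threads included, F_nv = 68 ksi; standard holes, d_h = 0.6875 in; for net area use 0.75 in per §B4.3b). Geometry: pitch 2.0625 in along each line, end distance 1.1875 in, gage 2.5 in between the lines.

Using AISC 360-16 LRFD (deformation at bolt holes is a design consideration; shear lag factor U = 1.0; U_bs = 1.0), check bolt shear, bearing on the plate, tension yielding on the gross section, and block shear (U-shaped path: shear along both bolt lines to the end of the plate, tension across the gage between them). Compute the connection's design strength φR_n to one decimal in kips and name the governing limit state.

Bolt shear: A_b = π(0.625)²/4 = 0.3068 in². φR_n = 0.75 × 68 × 0.3068 × 10 × 2 = 312.9 kips.
Bearing (0.5 in plate, F_u = 65 ksi): end bolts L_c = 1.1875 − 0.6875/2 = 0.84375, R_n = min(1.2×0.84375×0.5×65, 2.4×0.625×0.5×65) = 32.906 kips/bolt; interior L_c = 2.0625 − 0.6875 = 1.375, R_n = 48.75 kips/bolt. φR_n = 0.75 × (2×32.906 + 8×48.75) = 341.9 kips.
Tension yield (gross): A_g = 6.4375×0.5 = 3.2188 in². φR_n = 0.90 × 50 × 3.2188 = 144.8 kips.
Block shear: shear path 2×[1.1875+4×2.0625] = 2×9.4375 in, A_gv = 9.4375, A_nv = 2×(9.4375 − 4.5×0.75)×0.5 = 6.0625 in²; tension across gage: (2.5 − 1×0.75)×0.5 = 0.875 in². R_n = min(0.6×65×6.0625, 0.6×50×9.4375) + 1.0×65×0.875 = min(236.44, 283.13) + 56.875 = 293.32 kips. φR_n = 0.75 × 293.32 = 220.0 kips.
Governing: min(312.9, 341.9, 144.8, 220.0) = 144.8 kips → gross-section yield.

144.8 kips (gross-section yield governs)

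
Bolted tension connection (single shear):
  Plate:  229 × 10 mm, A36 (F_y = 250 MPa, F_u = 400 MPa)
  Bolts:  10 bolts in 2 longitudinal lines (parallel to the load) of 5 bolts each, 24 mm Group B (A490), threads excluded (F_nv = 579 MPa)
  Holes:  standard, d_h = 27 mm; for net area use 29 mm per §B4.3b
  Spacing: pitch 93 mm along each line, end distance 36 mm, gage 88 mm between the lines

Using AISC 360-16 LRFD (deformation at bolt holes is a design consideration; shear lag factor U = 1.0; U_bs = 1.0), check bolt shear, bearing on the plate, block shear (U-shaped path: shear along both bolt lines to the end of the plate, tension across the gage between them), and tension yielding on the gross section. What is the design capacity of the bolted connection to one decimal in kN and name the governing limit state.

515.3 kN (gross-section yield governs)

Bolt shear: A_b = π(24)²/4 = 452.39 mm². φR_n = 0.75 × 579 × 452.39 × 10 × 1 = 1964.5 kN.
Bearing (10 mm plate, F_u = 400 MPa): end bolts L_c = 36 − 27/2 = 22.5, R_n = min(1.2×22.5×10×400, 2.4×24×10×400) = 108 kN/bolt; interior L_c = 93 − 27 = 66, R_n = 230.4 kN/bolt. φR_n = 0.75 × (2×108 + 8×230.4) = 1544.4 kN.
Block shear: shear path 2×[36+4×93] = 2×408 mm, A_gv = 8160, A_nv = 2×(408 − 4.5×29)×10 = 5550 mm²; tension across gage: (88 − 1×29)×10 = 590 mm². R_n = min(0.6×400×5550, 0.6×250×8160) + 1.0×400×590 = min(1332, 1224) + 236 = 1460 kN. φR_n = 0.75 × 1460 = 1095.0 kN.
Tension yield (gross): A_g = 229×10 = 2290 mm². φR_n = 0.90 × 250 × 2290 = 515.3 kN.
Governing: min(1964.5, 1544.4, 1095.0, 515.3) = 515.3 kN → gross-section yield.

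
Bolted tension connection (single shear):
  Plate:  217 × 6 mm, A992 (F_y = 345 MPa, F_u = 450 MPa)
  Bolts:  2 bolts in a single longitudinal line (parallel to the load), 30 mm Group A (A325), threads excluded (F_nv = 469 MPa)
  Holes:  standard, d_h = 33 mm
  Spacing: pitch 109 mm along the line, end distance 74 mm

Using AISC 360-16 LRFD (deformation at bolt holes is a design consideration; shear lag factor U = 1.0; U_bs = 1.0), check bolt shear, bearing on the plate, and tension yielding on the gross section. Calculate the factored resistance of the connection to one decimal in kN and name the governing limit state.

285.5 kN (bearing governs)

Bolt shear: A_b = π(30)²/4 = 706.86 mm². φR_n = 0.75 × 469 × 706.86 × 2 × 1 = 497.3 kN.
Bearing (6 mm plate, F_u = 450 MPa): end bolts L_c = 74 − 33/2 = 57.5, R_n = min(1.2×57.5×6×450, 2.4×30×6×450) = 186.3 kN/bolt; interior L_c = 109 − 33 = 76, R_n = 194.4 kN/bolt. φR_n = 0.75 × (1×186.3 + 1×194.4) = 285.5 kN.
Tension yield (gross): A_g = 217×6 = 1302 mm². φR_n = 0.90 × 345 × 1302 = 404.3 kN.
Governing: min(497.3, 285.5, 404.3) = 285.5 kN → bearing.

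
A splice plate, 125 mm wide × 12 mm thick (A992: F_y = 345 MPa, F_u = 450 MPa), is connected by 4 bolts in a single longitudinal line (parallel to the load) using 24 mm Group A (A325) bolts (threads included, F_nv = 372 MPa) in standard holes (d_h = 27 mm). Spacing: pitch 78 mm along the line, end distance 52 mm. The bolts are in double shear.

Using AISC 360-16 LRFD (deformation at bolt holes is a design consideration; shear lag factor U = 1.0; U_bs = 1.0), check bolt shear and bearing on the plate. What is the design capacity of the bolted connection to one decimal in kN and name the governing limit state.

887.0 kN (bearing governs)

Bolt shear: A_b = π(24)²/4 = 452.39 mm². φR_n = 0.75 × 372 × 452.39 × 4 × 2 = 1009.7 kN.
Bearing (12 mm plate, F_u = 450 MPa): end bolts L_c = 52 − 27/2 = 38.5, R_n = min(1.2×38.5×12×450, 2.4×24×12×450) = 249.48 kN/bolt; interior L_c = 78 − 27 = 51, R_n = 311.04 kN/bolt. φR_n = 0.75 × (1×249.48 + 3×311.04) = 887.0 kN.
Governing: min(1009.7, 887.0) = 887.0 kN → bearing.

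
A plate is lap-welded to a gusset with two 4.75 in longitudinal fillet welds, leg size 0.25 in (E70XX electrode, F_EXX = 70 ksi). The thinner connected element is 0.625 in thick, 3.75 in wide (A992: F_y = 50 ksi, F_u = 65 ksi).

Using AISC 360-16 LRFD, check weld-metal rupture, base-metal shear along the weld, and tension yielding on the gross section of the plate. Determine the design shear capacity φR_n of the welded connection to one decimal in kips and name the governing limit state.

Weld metal: throat = 0.707×0.25 = 0.17675 in, L = 2×4.75 = 9.5 in. φR_n = 0.75 × 0.6 × 70 × 0.17675 × 9.5 = 52.9 kips.
Base metal shear (0.625 in plate): yield φR_n = 1.0×0.6×50×0.625×9.5 = 178.1 kips; rupture φR_n = 0.75×0.6×65×0.625×9.5 = 173.7 kips; take 173.7 kips (rupture).
Tension yield (gross): A_g = 3.75×0.625 = 2.3438 in². φR_n = 0.90 × 50 × 2.3438 = 105.5 kips.
Governing: min(52.9, 173.7, 105.5) = 52.9 kips → weld metal.

52.9 kips (weld metal governs)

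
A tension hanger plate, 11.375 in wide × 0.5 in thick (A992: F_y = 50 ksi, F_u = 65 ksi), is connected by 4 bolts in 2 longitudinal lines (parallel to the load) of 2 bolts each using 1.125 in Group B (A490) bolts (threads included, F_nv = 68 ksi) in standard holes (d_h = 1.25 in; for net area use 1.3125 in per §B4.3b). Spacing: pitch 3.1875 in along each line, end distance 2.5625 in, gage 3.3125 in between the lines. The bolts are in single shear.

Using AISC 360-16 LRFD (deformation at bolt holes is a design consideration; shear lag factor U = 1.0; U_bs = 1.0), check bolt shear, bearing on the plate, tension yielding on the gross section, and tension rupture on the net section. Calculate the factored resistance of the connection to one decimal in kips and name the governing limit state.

202.8 kips (bolt shear governs)

Bolt shear: A_b = π(1.125)²/4 = 0.99402 in². φR_n = 0.75 × 68 × 0.99402 × 4 × 1 = 202.8 kips.
Bearing (0.5 in plate, F_u = 65 ksi): end bolts L_c = 2.5625 − 1.25/2 = 1.9375, R_n = min(1.2×1.9375×0.5×65, 2.4×1.125×0.5×65) = 75.563 kips/bolt; interior L_c = 3.1875 − 1.25 = 1.9375, R_n = 75.563 kips/bolt. φR_n = 0.75 × (2×75.563 + 2×75.563) = 226.7 kips.
Tension yield (gross): A_g = 11.375×0.5 = 5.6875 in². φR_n = 0.90 × 50 × 5.6875 = 255.9 kips.
Tension rupture (net): A_n = (11.375 − 2×1.3125)×0.5 = 4.375 in² (U = 1.0, A_e = A_n). φR_n = 0.75 × 65 × 4.375 = 213.3 kips.
Governing: min(202.8, 226.7, 255.9, 213.3) = 202.8 kips → bolt shear.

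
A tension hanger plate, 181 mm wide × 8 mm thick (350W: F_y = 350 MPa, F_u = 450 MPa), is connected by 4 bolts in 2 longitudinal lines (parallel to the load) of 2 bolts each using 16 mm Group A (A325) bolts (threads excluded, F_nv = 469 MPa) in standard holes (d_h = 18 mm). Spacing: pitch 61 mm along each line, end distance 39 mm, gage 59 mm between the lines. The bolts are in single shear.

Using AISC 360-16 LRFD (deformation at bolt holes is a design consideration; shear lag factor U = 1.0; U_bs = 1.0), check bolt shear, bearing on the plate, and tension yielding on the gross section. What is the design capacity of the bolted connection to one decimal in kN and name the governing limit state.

282.9 kN (bolt shear governs)

Bolt shear: A_b = π(16)²/4 = 201.06 mm². φR_n = 0.75 × 469 × 201.06 × 4 × 1 = 282.9 kN.
Bearing (8 mm plate, F_u = 450 MPa): end bolts L_c = 39 − 18/2 = 30, R_n = min(1.2×30×8×450, 2.4×16×8×450) = 129.6 kN/bolt; interior L_c = 61 − 18 = 43, R_n = 138.24 kN/bolt. φR_n = 0.75 × (2×129.6 + 2×138.24) = 401.8 kN.
Tension yield (gross): A_g = 181×8 = 1448 mm². φR_n = 0.90 × 350 × 1448 = 456.1 kN.
Governing: min(282.9, 401.8, 456.1) = 282.9 kN → bolt shear.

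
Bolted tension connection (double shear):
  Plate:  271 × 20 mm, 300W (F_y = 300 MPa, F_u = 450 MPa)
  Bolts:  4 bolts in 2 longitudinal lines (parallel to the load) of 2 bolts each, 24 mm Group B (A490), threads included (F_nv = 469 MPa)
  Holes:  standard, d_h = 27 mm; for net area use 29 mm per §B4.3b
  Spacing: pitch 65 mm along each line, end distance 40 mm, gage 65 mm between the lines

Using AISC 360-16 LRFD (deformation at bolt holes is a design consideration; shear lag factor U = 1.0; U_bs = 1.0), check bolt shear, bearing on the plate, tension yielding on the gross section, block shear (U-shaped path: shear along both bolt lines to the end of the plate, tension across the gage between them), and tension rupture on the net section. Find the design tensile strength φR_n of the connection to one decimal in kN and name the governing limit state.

Bolt shear: A_b = π(24)²/4 = 452.39 mm². φR_n = 0.75 × 469 × 452.39 × 4 × 2 = 1273.0 kN.
Bearing (20 mm plate, F_u = 450 MPa): end bolts L_c = 40 − 27/2 = 26.5, R_n = min(1.2×26.5×20×450, 2.4×24×20×450) = 286.2 kN/bolt; interior L_c = 65 − 27 = 38, R_n = 410.4 kN/bolt. φR_n = 0.75 × (2×286.2 + 2×410.4) = 1044.9 kN.
Tension yield (gross): A_g = 271×20 = 5420 mm². φR_n = 0.90 × 300 × 5420 = 1463.4 kN.
Block shear: shear path 2×[40+1×65] = 2×105 mm, A_gv = 4200, A_nv = 2×(105 − 1.5×29)×20 = 2460 mm²; tension across gage: (65 − 1×29)×20 = 720 mm². R_n = min(0.6×450×2460, 0.6×300×4200) + 1.0×450×720 = min(664.2, 756) + 324 = 988.2 kN. φR_n = 0.75 × 988.2 = 741.2 kN.
Tension rupture (net): A_n = (271 − 2×29)×20 = 4260 mm² (U = 1.0, A_e = A_n). φR_n = 0.75 × 450 × 4260 = 1437.8 kN.
Governing: min(1273.0, 1044.9, 1463.4, 741.2, 1437.8) = 741.2 kN → block shear.

741.2 kN (block shear governs)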